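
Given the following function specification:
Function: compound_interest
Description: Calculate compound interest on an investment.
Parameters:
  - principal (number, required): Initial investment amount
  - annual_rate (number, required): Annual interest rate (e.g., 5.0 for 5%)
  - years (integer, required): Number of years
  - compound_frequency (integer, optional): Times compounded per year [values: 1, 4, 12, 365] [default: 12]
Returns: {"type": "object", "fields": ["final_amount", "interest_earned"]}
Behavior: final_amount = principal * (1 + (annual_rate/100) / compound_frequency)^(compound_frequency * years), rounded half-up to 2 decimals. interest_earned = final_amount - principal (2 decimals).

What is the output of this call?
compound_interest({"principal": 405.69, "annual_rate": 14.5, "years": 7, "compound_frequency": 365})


rate per period = 14.5/100/365 = 0.000397260274 (keep full precision); periods = 365 * 7 = 2555
(1 + 0.000397260274)^2555 = 2.75880729
final_amount = 405.69 * 2.75880729 = 1119.220528 -> 1119.22
interest_earned = 1119.22 - 405.69 = 713.53
Output:
{"final_amount": 1119.22, "interest_earned": 713.53}


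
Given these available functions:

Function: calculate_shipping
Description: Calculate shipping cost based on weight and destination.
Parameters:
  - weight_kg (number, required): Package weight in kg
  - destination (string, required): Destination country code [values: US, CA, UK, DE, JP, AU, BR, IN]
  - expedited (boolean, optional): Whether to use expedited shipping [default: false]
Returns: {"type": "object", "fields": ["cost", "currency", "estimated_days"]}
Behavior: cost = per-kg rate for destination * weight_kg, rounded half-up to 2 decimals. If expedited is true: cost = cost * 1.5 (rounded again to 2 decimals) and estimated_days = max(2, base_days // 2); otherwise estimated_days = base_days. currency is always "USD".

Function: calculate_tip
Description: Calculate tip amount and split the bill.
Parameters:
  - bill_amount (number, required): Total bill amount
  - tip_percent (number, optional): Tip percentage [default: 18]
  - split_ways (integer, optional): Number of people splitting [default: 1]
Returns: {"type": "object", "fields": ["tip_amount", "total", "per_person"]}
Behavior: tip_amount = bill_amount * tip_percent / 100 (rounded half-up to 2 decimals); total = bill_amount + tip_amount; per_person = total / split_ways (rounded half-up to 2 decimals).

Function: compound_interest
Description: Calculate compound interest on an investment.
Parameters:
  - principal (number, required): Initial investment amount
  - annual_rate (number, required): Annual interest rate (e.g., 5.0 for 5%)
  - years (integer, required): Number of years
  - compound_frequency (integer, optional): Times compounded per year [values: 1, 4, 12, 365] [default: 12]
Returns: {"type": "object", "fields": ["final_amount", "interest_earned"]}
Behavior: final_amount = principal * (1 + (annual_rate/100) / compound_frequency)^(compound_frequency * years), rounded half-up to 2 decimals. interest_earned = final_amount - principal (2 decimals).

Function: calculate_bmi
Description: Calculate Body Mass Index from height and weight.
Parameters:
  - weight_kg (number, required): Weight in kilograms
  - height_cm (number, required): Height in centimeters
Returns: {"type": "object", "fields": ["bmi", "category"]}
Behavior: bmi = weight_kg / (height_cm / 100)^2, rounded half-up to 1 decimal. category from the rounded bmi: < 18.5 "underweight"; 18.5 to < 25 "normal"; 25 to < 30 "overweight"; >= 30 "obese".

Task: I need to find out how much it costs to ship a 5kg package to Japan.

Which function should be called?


The task needs a function whose description is: Calculate shipping cost based on weight and destination.
calculate_shipping


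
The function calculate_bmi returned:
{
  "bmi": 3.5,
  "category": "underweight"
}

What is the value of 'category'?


underweight


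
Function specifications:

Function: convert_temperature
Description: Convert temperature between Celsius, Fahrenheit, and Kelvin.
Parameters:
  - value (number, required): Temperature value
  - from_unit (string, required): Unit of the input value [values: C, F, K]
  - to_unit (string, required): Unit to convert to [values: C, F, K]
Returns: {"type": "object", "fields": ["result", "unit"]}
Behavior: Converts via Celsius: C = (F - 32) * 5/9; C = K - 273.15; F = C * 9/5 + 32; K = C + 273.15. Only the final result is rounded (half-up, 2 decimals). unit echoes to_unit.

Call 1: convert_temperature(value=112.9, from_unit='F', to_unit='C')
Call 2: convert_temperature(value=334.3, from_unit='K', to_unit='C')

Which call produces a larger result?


Call 1:
  To C: (112.9 - 32) * 5/9 = 44.944444
  Target is C: 44.944444
  Round to 2 decimals: 44.94
  -> 44.94 C
Call 2:
  To C: 334.3 - 273.15 = 61.15
  Target is C: 61.15
  Round to 2 decimals: 61.15
  -> 61.15 C
Call 2 (61.15 C)


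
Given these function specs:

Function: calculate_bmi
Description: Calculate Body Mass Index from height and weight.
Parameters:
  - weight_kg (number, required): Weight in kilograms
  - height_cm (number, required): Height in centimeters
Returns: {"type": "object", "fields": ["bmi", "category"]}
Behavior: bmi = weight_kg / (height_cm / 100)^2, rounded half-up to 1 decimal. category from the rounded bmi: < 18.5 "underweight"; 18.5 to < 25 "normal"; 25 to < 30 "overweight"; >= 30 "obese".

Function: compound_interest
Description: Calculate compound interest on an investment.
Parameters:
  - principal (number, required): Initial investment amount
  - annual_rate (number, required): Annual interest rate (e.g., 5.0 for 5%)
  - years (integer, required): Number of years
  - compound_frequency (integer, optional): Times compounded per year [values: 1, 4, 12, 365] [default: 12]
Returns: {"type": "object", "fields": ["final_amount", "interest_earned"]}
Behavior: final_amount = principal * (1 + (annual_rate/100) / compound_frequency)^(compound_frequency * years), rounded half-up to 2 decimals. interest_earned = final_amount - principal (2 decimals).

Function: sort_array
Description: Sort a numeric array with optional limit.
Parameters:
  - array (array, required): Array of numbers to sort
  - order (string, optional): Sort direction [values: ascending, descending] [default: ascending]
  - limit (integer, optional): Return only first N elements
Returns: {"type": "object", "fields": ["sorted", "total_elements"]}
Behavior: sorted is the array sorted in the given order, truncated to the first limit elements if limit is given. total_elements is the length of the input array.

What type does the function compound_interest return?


The compound_interest spec declares Returns: {"type": "object", "fields": ["final_amount", "interest_earned"]}
Type:
object


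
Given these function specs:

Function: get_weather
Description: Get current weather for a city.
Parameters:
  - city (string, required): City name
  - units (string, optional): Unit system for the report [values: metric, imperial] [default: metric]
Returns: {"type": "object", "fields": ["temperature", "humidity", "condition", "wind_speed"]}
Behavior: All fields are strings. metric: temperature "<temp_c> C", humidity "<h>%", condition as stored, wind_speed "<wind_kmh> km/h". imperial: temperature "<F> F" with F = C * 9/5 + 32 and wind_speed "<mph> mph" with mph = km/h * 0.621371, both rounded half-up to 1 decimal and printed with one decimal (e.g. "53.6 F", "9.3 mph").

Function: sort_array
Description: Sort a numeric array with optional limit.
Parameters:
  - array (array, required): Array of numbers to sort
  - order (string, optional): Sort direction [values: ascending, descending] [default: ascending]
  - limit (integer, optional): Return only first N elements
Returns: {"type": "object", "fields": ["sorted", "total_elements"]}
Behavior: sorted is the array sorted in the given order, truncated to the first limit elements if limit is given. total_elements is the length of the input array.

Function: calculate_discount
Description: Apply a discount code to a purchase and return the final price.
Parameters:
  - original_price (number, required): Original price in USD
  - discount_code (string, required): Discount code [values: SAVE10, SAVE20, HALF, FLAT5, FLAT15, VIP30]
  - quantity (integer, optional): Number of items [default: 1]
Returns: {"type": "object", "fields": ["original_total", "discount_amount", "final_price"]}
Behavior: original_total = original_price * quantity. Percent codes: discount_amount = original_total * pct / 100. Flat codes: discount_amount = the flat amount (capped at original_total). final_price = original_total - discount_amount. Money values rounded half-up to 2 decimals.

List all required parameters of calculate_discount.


Parameters of calculate_discount and their required/optional flag:
  original_price: required
  discount_code: required
  quantity: optional
discount_code, original_price


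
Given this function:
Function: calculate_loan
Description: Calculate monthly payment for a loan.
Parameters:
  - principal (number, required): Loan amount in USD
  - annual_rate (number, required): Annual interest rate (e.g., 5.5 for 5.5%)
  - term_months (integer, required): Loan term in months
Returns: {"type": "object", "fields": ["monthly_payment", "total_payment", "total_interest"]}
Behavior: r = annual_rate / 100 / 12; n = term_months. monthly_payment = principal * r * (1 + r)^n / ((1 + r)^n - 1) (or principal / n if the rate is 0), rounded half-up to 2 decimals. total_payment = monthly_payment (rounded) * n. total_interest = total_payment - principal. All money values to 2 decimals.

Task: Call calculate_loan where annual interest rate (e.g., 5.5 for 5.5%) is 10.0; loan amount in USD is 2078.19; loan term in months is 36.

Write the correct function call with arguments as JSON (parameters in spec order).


Mapping each described value to its parameter name:
  'Annual interest rate (e.g., 5.5 for 5.5%)' -> annual_rate = 10.0
  'Loan amount in USD' -> principal = 2078.19
  'Loan term in months' -> term_months = 36
calculate_loan({"principal": 2078.19, "annual_rate": 10.0, "term_months": 36})


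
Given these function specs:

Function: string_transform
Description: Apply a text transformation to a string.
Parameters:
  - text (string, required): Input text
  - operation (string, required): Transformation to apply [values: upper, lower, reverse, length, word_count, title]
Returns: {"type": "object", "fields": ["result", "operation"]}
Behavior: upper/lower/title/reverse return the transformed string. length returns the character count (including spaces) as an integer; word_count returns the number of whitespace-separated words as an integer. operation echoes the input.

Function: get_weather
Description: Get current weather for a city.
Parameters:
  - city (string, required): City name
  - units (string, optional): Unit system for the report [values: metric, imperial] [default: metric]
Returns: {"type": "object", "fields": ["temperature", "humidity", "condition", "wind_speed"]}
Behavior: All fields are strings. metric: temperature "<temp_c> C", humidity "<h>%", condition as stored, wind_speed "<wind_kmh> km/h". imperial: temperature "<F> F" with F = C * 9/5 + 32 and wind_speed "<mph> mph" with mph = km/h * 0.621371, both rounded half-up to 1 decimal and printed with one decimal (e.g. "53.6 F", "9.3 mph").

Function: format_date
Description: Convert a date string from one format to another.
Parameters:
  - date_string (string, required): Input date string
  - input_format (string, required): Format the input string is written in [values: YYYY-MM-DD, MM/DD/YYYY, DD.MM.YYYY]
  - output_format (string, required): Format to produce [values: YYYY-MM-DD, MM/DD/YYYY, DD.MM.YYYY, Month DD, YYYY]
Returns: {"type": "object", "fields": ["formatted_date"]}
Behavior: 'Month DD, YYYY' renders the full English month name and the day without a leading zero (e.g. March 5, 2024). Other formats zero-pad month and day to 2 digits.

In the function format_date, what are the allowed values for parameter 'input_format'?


The format_date spec declares:
  - input_format (string, required): Format the input string is written in [values: YYYY-MM-DD, MM/DD/YYYY, DD.MM.YYYY]
Allowed values:
YYYY-MM-DD, MM/DD/YYYY, DD.MM.YYYY


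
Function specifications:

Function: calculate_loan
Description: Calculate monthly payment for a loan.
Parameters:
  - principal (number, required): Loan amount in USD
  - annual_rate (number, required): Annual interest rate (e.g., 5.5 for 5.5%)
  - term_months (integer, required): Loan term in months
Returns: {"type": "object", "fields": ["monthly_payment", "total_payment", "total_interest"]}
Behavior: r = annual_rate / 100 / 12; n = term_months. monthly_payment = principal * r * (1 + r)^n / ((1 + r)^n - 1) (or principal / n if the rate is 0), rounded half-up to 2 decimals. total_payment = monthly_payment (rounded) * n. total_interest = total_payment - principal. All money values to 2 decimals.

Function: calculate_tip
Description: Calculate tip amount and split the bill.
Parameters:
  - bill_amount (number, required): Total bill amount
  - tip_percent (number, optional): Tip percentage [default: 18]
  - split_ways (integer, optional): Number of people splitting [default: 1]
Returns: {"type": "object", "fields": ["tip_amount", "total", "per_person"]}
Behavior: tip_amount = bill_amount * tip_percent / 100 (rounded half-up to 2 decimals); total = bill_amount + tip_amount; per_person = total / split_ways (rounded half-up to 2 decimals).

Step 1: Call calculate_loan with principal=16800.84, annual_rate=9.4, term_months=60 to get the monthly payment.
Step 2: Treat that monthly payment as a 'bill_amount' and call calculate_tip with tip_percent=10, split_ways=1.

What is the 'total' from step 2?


Step 1: calculate_loan(principal=16800.84, annual_rate=9.4, term_months=60)
  r = 9.4 / 100 / 12 = 0.007833333333 (keep full precision)
  (1 + r)^60 = 1.59706684
  monthly_payment = 16800.84 * 0.007833333333 * 1.59706684 / (1.59706684 - 1) = 352.028433 -> 352.03
  total_payment = 352.03 * 60 = 21121.80
  total_interest = 21121.80 - 16800.84 = 4320.96
  -> monthly_payment = 352.03
Step 2: calculate_tip(bill_amount=352.03, tip_percent=10, split_ways=1)
  tip_amount = 352.03 * 10/100 = 35.203 -> 35.20
  total = 352.03 + 35.20 = 387.23
  per_person = 387.23 / 1 = 387.23 -> 387.23
  -> total = 387.23
$387.23


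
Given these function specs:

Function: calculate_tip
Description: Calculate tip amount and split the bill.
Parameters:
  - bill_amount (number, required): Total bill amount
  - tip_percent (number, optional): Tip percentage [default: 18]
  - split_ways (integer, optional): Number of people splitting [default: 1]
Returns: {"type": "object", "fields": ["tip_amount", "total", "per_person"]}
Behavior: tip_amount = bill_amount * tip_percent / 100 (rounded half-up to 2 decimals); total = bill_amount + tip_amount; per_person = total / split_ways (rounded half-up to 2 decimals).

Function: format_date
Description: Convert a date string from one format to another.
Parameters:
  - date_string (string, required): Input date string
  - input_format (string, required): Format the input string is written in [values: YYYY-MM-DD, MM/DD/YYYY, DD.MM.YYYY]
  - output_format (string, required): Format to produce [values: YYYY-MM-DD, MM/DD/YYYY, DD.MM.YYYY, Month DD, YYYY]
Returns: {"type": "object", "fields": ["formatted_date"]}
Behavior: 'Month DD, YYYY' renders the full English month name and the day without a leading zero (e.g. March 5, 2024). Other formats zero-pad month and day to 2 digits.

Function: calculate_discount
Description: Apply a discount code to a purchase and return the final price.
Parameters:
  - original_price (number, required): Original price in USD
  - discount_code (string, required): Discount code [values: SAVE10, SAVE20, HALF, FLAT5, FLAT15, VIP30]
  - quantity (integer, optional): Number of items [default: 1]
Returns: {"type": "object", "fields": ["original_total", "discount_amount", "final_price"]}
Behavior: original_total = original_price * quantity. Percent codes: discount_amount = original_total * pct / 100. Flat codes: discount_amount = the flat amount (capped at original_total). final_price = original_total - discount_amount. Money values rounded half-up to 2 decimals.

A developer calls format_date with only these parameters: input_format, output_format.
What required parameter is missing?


Required parameters: date_string, input_format, output_format
Provided: input_format, output_format
Missing: date_string
date_string


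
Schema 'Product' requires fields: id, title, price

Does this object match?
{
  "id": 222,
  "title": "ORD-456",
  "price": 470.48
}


Checking required fields... All present.
Valid - all required fields present


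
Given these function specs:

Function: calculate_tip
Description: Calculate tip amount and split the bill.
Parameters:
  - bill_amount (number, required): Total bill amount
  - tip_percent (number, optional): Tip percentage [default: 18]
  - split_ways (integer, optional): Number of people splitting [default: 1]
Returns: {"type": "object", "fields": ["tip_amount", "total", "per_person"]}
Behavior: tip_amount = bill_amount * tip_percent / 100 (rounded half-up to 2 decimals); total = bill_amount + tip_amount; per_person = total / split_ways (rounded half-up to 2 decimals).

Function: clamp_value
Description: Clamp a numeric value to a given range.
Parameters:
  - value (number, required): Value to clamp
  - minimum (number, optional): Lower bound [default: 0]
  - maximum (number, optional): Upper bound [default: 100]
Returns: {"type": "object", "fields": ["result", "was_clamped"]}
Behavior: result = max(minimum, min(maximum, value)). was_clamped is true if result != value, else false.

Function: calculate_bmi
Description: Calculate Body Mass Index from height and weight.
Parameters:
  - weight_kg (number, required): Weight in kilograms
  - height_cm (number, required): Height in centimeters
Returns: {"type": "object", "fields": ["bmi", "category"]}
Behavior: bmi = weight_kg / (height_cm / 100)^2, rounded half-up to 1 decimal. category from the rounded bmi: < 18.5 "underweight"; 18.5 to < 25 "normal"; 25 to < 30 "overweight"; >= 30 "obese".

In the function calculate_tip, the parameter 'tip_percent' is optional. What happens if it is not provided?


The calculate_tip spec declares:
  - tip_percent (number, optional): Tip percentage [default: 18]
It defaults to 18


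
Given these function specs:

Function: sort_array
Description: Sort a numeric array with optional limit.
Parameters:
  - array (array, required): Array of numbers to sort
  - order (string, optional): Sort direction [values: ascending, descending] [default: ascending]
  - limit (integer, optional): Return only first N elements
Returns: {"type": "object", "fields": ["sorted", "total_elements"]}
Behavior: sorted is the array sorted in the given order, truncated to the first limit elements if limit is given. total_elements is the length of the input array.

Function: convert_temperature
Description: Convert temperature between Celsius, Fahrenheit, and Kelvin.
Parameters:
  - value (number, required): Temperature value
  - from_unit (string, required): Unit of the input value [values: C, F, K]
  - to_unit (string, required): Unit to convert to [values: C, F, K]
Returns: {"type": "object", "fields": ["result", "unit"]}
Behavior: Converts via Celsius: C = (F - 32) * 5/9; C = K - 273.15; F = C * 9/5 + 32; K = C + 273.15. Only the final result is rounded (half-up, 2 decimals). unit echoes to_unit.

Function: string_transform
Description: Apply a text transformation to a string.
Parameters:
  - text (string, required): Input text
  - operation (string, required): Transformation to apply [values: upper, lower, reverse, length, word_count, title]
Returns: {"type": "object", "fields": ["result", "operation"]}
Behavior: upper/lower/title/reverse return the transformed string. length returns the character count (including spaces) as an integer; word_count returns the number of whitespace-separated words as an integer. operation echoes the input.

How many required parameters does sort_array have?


Parameters of sort_array: array (required), order (optional), limit (optional)
Required count:
1


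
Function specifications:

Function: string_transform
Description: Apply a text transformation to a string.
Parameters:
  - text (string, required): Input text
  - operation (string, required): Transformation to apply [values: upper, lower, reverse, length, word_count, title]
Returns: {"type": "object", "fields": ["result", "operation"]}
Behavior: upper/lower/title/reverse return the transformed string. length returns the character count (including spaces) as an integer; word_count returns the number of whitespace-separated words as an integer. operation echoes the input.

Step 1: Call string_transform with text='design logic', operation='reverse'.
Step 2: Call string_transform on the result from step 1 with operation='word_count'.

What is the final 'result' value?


Step 1: string_transform(text='design logic', operation='reverse')
  -> result = 'cigol ngised'
Step 2: string_transform(text='cigol ngised', operation='word_count')
  words: cigol, ngised -> 2
  -> result = 2
2


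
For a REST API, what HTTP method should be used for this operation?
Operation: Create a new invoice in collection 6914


GET = read, POST = create, PUT = update/replace, DELETE = remove
This operation is a create.
POST


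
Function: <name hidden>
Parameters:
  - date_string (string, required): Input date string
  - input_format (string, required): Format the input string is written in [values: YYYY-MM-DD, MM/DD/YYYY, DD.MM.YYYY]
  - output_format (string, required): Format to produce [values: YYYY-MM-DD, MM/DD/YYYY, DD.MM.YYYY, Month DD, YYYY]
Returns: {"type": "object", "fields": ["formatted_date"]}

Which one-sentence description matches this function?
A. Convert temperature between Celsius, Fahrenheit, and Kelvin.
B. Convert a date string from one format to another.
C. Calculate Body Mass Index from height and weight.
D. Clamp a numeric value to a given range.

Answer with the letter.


Parameters date_string, input_format, output_format and return ["formatted_date"] fit: Convert a date string from one format to another.
B


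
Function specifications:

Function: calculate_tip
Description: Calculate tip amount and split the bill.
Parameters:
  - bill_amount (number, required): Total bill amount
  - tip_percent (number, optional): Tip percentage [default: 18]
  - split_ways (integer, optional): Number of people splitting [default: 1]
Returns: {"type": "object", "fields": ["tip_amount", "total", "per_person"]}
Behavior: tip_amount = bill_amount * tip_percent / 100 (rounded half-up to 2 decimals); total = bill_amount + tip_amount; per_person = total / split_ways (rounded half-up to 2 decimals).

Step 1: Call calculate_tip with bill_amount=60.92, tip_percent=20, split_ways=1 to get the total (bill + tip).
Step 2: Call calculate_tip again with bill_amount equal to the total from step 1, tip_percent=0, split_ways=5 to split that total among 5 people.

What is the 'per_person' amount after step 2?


Step 1: calculate_tip(bill_amount=60.92, tip_percent=20, split_ways=1)
  tip_amount = 60.92 * 20/100 = 12.184 -> 12.18
  total = 60.92 + 12.18 = 73.10
  per_person = 73.10 / 1 = 73.1 -> 73.10
  -> total = 73.10
Step 2: calculate_tip(bill_amount=73.1, tip_percent=0, split_ways=5)
  tip_amount = 73.1 * 0/100 = 0 -> 0.00
  total = 73.1 + 0.00 = 73.10
  per_person = 73.10 / 5 = 14.62 -> 14.62
  -> per_person = 14.62
$14.62


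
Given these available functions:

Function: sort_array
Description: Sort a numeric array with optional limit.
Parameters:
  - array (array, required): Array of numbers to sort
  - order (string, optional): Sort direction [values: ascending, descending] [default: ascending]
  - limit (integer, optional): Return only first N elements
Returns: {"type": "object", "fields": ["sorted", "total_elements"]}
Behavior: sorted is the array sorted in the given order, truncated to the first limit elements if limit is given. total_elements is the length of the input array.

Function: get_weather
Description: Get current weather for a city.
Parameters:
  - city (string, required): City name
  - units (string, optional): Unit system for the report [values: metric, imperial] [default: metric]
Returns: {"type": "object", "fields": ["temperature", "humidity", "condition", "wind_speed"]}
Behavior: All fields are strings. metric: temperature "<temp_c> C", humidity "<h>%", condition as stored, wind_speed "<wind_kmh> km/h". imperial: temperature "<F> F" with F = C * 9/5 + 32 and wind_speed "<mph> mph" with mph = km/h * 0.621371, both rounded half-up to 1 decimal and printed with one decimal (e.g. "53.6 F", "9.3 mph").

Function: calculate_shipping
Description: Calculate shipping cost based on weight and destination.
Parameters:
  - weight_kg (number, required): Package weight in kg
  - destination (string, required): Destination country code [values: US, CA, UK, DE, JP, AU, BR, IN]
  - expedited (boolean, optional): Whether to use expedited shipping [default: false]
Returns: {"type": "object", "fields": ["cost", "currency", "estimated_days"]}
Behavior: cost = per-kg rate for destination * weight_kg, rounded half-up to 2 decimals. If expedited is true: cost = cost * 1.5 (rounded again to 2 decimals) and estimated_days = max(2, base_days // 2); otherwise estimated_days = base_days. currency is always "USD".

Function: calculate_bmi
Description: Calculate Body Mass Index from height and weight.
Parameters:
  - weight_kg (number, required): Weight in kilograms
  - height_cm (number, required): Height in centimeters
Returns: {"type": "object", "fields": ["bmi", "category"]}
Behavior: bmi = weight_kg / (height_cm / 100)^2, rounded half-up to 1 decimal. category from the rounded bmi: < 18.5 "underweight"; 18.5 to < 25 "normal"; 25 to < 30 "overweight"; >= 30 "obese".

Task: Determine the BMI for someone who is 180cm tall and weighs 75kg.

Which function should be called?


The task needs a function whose description is: Calculate Body Mass Index from height and weight.
calculate_bmi


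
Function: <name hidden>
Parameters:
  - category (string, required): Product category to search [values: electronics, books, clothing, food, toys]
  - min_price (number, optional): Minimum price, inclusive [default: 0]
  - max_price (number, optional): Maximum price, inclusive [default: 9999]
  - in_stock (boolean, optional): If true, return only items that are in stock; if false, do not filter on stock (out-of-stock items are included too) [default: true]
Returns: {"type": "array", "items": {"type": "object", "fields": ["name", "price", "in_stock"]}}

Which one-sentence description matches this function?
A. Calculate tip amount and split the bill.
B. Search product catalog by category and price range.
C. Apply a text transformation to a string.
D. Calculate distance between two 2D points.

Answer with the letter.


Parameters category, min_price, max_price, in_stock and return "array" fit: Search product catalog by category and price range.
B


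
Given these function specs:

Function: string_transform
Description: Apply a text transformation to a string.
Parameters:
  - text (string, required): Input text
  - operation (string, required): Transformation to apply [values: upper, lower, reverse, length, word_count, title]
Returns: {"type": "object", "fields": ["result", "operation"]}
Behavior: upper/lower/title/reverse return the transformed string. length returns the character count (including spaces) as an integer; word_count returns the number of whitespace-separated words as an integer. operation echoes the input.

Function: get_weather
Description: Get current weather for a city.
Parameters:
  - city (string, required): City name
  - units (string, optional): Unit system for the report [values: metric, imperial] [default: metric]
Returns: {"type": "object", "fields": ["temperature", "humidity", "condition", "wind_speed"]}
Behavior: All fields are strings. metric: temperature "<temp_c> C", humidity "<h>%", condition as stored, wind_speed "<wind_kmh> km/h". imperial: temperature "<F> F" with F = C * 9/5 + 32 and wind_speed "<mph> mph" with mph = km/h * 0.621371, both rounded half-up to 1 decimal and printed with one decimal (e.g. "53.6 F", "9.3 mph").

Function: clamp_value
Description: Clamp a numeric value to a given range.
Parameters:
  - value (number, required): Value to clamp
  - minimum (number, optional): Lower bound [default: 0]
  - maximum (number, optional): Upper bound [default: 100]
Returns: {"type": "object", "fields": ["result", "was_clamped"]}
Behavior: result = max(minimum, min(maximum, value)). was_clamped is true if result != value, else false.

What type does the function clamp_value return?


The clamp_value spec declares Returns: {"type": "object", "fields": ["result", "was_clamped"]}
Type:
object


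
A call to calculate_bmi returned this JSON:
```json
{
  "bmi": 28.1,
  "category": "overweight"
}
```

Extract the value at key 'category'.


overweight


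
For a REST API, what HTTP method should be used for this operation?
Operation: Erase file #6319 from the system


GET = read, POST = create, PUT = update/replace, DELETE = remove
This operation is a removal.
DELETE


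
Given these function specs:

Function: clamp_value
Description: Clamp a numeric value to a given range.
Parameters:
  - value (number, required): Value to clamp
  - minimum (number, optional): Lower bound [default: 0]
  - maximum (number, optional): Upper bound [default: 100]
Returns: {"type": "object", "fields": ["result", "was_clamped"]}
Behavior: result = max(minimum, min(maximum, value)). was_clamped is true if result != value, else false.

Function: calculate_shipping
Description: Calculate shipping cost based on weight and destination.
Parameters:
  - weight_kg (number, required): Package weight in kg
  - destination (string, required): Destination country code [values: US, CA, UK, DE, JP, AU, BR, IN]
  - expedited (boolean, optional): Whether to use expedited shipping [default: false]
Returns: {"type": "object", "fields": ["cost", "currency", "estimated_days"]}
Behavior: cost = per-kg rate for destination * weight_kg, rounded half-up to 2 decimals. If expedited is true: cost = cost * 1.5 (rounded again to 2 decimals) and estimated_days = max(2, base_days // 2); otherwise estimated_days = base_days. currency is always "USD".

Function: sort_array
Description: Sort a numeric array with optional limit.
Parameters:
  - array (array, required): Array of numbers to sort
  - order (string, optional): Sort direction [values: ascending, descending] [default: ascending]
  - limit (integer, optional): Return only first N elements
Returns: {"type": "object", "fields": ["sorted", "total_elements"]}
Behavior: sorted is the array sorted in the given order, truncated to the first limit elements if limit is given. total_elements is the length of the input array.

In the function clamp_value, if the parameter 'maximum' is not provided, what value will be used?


The clamp_value spec declares:
  - maximum (number, optional): Upper bound [default: 100]
Default:
100


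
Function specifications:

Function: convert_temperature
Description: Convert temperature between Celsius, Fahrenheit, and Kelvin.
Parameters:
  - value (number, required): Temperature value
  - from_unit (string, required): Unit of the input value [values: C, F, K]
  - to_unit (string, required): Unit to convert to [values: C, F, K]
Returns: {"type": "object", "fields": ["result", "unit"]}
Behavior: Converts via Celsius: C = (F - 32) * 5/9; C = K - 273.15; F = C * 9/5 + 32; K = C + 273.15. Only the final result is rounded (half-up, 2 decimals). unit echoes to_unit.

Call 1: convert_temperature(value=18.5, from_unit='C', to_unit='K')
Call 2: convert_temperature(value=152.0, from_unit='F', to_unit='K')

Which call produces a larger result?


Call 1:
  Input already in C: 18.5
  To K: 18.5 + 273.15 = 291.65
  Round to 2 decimals: 291.65
  -> 291.65 K
Call 2:
  To C: (152 - 32) * 5/9 = 66.666667
  To K: 66.666667 + 273.15 = 339.816667
  Round to 2 decimals: 339.82
  -> 339.82 K
Call 2 (339.82 K)


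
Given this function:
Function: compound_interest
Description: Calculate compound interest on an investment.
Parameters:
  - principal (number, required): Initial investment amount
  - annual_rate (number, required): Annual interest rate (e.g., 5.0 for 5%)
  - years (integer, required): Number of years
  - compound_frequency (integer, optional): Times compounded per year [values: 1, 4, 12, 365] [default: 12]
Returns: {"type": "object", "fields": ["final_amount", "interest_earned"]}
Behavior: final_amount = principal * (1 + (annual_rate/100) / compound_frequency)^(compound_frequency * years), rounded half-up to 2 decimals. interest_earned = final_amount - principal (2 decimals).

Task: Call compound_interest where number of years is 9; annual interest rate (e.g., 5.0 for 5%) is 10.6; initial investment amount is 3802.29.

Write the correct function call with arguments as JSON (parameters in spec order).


Mapping each described value to its parameter name:
  'Number of years' -> years = 9
  'Annual interest rate (e.g., 5.0 for 5%)' -> annual_rate = 10.6
  'Initial investment amount' -> principal = 3802.29
compound_interest({"principal": 3802.29, "annual_rate": 10.6, "years": 9})


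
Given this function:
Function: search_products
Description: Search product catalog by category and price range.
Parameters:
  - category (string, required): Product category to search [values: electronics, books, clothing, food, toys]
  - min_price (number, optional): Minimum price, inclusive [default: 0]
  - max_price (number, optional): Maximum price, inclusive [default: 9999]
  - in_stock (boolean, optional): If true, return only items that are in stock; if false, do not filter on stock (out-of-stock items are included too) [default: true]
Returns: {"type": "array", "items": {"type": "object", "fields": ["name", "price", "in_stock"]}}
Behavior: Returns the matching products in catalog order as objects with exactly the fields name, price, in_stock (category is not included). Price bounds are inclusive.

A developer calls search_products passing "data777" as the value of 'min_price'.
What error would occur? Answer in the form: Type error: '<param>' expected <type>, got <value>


Spec: 'min_price' is declared as number; "data777" is a string.
Type error: 'min_price' expected number, got "data777"


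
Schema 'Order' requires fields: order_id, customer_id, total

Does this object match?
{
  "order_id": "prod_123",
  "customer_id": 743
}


Checking required fields...
Missing: total
Invalid - missing required field 'total'


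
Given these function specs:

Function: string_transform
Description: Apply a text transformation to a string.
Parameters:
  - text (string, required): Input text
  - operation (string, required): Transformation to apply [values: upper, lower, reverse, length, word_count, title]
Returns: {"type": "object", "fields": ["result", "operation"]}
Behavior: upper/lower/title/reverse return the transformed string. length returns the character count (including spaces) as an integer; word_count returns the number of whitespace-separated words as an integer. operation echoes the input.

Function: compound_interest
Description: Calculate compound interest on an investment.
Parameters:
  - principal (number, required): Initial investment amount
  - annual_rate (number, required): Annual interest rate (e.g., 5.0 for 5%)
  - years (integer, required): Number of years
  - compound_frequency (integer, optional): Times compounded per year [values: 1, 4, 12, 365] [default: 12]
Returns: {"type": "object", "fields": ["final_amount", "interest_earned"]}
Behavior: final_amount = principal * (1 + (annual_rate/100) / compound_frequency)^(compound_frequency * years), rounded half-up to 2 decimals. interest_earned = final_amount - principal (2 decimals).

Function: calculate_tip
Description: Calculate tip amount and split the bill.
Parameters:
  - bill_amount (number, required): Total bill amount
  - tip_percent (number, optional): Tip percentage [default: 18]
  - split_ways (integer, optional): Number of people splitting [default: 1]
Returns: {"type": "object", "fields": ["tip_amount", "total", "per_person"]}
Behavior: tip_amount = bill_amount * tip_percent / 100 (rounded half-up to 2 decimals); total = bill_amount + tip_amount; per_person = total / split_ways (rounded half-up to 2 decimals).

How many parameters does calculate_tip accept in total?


Parameters of calculate_tip: bill_amount (required), tip_percent (optional), split_ways (optional)
Total:
3


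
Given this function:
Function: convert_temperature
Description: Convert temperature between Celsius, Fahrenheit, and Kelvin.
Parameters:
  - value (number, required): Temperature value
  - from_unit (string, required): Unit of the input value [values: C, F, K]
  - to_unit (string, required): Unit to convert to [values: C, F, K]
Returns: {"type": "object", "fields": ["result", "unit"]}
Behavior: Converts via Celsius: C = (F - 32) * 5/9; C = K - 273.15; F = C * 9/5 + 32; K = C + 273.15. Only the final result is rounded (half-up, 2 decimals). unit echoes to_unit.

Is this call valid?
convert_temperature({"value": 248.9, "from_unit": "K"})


Checking required parameters...
Missing required parameter: to_unit
Invalid - missing required parameter 'to_unit'


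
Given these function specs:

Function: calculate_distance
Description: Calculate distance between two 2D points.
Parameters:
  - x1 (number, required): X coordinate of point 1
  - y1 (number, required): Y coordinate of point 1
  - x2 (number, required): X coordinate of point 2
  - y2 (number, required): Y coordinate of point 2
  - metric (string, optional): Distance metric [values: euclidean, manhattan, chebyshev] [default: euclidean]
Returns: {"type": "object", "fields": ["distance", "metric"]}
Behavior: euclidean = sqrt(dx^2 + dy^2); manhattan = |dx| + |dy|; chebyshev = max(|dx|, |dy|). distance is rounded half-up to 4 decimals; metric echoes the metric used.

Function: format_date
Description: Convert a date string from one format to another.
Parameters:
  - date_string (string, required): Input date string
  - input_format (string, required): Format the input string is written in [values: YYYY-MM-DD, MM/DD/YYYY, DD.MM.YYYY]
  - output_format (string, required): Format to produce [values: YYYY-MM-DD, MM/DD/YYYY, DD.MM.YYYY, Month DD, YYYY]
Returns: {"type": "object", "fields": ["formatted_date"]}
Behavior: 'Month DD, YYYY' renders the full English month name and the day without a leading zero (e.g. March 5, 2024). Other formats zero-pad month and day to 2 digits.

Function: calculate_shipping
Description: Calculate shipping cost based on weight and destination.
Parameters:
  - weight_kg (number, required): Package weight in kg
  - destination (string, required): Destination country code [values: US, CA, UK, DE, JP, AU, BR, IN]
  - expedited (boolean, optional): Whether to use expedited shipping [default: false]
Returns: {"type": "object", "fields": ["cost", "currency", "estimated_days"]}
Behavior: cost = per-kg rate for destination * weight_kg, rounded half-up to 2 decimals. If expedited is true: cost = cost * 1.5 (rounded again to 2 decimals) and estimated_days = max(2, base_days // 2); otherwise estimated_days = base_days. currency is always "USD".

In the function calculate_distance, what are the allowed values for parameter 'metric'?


The calculate_distance spec declares:
  - metric (string, optional): Distance metric [values: euclidean, manhattan, chebyshev] [default: euclidean]
Allowed values:
euclidean, manhattan, chebyshev


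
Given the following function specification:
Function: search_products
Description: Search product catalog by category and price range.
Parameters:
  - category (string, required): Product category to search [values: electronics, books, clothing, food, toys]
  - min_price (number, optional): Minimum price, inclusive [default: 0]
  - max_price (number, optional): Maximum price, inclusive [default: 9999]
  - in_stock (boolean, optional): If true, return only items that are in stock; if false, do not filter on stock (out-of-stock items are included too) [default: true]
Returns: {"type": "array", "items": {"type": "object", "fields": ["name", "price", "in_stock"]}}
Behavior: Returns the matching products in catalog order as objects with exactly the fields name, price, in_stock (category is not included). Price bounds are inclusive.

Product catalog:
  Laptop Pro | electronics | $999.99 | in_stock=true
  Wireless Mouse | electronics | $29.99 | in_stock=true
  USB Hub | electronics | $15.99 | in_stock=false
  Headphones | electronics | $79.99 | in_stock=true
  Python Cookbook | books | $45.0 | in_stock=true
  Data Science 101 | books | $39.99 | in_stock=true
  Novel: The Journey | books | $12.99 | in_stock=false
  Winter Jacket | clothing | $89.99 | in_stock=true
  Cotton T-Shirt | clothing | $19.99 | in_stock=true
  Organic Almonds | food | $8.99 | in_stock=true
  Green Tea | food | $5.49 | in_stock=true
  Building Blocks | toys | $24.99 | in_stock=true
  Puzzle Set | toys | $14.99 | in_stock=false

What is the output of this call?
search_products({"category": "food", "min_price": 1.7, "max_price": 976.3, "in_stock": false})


Filter: category=food, 1.7 <= price <= 976.3, in_stock=false so stock is not filtered
  Organic Almonds ($8.99): keep
  Green Tea ($5.49): keep
Output:
[{"name": "Organic Almonds", "price": 8.99, "in_stock": true}, {"name": "Green Tea", "price": 5.49, "in_stock": true}]
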